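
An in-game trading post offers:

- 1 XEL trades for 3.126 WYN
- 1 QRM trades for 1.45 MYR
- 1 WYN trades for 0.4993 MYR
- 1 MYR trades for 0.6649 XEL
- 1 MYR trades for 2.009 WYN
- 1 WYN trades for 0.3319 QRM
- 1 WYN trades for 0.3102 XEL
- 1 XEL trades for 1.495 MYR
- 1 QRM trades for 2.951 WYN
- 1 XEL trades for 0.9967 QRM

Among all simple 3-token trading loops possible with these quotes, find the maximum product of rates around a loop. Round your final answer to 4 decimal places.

1.0378

MYR→XEL→WYN→MYR: 0.6649 × 3.126 × 0.4993 = 1.03778
MYR→WYN→QRM→MYR: 2.009 × 0.3319 × 1.45 = 0.96684
MYR→XEL→QRM→MYR: 0.6649 × 0.9967 × 1.45 = 0.96092
MYR→WYN→XEL→MYR: 2.009 × 0.3102 × 1.495 = 0.93167
QRM→WYN→XEL→QRM: 2.951 × 0.3102 × 0.9967 = 0.91238
Maximum is MYR→XEL→WYN→MYR at 1.0378; arbitrage exists.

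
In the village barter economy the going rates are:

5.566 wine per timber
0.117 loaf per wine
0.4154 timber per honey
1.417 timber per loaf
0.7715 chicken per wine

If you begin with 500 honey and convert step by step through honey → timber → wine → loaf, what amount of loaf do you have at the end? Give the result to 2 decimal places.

135.26

500 honey × 0.4154 = 207.7 timber
207.7 timber × 5.566 = 1156.0582 wine
1156.0582 wine × 0.117 = 135.2588094 loaf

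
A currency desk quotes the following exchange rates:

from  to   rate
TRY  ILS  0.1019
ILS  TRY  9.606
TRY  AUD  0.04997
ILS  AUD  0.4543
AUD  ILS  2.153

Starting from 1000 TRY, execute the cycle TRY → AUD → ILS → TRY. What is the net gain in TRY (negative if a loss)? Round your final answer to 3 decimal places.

1000 TRY × 0.04997 = 49.97 AUD
49.97 AUD × 2.153 = 107.58541 ILS
107.58541 ILS × 9.606 = 1033.46544846 TRY
Net change: 1033.46544846 − 1000 = 33.46544846 TRY

33.465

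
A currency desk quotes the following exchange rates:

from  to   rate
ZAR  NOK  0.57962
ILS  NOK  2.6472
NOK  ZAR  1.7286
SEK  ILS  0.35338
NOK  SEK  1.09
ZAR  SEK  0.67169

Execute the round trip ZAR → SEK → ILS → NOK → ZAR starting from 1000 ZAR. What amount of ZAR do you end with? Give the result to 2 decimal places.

1000 ZAR × 0.67169 = 671.69 SEK
671.69 SEK × 0.35338 = 237.3618122 ILS
237.3618122 ILS × 2.6472 = 628.34418925584 NOK
628.34418925584 NOK × 1.7286 = 1086.155765547645024 ZAR

1086.16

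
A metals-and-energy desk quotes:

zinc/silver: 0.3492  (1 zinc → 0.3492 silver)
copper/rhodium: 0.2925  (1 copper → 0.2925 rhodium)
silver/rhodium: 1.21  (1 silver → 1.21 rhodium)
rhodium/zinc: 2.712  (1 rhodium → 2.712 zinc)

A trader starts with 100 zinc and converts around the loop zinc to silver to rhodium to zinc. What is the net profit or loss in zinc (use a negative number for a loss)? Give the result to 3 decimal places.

100 zinc × 0.3492 = 34.92 silver
34.92 silver × 1.21 = 42.2532 rhodium
42.2532 rhodium × 2.712 = 114.5906784 zinc
Net change: 114.5906784 − 100 = 14.5906784 zinc

14.591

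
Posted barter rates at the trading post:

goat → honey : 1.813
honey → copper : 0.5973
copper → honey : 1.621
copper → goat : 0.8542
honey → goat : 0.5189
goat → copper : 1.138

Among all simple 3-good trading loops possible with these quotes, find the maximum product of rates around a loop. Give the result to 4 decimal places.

honey→goat→copper→honey: 0.5189 × 1.138 × 1.621 = 0.95721
honey→copper→goat→honey: 0.5973 × 0.8542 × 1.813 = 0.92502
Maximum is honey→goat→copper→honey at 0.9572; no arbitrage — every cycle loses value.

0.9572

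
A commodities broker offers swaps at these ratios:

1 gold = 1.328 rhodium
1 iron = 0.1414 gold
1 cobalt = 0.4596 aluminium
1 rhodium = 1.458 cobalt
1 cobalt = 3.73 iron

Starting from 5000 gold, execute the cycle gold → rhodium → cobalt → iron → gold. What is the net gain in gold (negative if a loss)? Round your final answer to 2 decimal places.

106.04

5000 gold × 1.328 = 6640 rhodium
6640 rhodium × 1.458 = 9681.12 cobalt
9681.12 cobalt × 3.73 = 36110.5776 iron
36110.5776 iron × 0.1414 = 5106.03567264 gold
Net change: 5106.03567264 − 5000 = 106.03567264 gold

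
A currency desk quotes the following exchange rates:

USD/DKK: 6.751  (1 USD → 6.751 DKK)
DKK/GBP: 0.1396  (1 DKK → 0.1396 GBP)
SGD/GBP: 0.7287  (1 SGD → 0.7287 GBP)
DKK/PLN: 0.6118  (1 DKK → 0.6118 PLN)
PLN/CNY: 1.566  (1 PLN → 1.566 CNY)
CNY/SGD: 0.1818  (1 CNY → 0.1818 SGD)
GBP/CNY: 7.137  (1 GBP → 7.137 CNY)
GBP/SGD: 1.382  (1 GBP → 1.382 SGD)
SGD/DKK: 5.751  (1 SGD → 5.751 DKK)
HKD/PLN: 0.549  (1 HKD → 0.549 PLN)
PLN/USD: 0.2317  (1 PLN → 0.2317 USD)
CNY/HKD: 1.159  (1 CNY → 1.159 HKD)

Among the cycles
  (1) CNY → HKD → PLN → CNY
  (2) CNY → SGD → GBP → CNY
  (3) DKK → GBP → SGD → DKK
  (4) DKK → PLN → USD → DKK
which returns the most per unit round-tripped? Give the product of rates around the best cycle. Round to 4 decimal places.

1.1095

(1) 1.159 × 0.549 × 1.566 = 0.99643
(2) 0.1818 × 0.7287 × 7.137 = 0.94549
(3) 0.1396 × 1.382 × 5.751 = 1.10952
(4) 0.6118 × 0.2317 × 6.751 = 0.95698
Highest is cycle (3) at 1.1095 (>1, arbitrage).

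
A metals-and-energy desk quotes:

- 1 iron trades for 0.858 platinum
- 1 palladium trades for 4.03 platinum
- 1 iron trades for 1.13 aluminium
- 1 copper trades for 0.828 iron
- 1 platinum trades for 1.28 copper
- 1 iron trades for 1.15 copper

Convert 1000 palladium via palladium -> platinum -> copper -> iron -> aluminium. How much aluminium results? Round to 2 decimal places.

4826.41

1000 palladium × 4.03 = 4030 platinum
4030 platinum × 1.28 = 5158.4 copper
5158.4 copper × 0.828 = 4271.1552 iron
4271.1552 iron × 1.13 = 4826.405376 aluminium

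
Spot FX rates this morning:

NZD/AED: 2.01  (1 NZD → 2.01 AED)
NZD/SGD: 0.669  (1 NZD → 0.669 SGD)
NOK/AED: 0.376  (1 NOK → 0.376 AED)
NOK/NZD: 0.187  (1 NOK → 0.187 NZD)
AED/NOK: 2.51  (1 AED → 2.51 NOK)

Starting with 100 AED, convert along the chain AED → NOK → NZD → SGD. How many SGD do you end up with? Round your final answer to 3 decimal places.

100 AED × 2.51 = 251 NOK
251 NOK × 0.187 = 46.937 NZD
46.937 NZD × 0.669 = 31.400853 SGD

31.401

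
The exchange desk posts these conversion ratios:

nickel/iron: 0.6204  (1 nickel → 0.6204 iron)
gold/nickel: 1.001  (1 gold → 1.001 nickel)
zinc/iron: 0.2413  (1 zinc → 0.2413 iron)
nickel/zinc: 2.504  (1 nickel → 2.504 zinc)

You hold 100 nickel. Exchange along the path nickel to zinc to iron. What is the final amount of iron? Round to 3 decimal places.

60.422

100 nickel × 2.504 = 250.4 zinc
250.4 zinc × 0.2413 = 60.42152 iron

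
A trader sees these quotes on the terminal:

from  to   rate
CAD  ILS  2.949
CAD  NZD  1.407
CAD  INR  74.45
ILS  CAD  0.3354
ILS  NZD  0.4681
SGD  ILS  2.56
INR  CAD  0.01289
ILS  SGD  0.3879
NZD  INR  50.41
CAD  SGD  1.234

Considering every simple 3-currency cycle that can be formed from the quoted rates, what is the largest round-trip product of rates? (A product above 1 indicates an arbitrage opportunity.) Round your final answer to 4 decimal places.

CAD→SGD→ILS→CAD: 1.234 × 2.56 × 0.3354 = 1.05954
CAD→NZD→INR→CAD: 1.407 × 50.41 × 0.01289 = 0.91425
Maximum is CAD→SGD→ILS→CAD at 1.0595; arbitrage exists.

1.0595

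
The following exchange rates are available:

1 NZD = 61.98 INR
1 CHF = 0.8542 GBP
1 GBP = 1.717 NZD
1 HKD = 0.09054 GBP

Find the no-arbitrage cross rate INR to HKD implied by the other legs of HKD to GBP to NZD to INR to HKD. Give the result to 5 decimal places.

0.10379

Known legs of the cycle: 0.09054 × 1.717 × 61.98 = 9.6352360164
For no arbitrage the full-cycle product must be 1, so the missing rate is 1 / 9.6352360164 ≈ 0.1037857.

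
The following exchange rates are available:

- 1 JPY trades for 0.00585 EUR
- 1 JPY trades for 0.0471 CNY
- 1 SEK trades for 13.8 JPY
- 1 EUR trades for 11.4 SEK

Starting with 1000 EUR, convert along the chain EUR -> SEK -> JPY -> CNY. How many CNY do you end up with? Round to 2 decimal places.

7409.77

1000 EUR × 11.4 = 11400 SEK
11400 SEK × 13.8 = 157320 JPY
157320 JPY × 0.0471 = 7409.772 CNY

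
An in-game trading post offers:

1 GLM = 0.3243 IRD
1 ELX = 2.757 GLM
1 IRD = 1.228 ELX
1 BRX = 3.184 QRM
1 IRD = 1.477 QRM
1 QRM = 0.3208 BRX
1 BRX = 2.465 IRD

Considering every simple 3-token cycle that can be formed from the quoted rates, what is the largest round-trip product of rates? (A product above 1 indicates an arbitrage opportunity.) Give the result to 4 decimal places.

QRM→BRX→IRD→QRM: 0.3208 × 2.465 × 1.477 = 1.16797
ELX→GLM→IRD→ELX: 2.757 × 0.3243 × 1.228 = 1.09795
Maximum is QRM→BRX→IRD→QRM at 1.1680; arbitrage exists.

1.1680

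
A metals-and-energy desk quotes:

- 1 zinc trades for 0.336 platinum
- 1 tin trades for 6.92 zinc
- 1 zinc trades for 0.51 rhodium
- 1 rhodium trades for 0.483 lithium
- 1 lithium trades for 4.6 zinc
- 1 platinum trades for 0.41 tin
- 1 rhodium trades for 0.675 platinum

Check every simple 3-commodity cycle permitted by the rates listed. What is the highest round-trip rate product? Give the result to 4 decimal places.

1.1331

rhodium→lithium→zinc→rhodium: 0.483 × 4.6 × 0.51 = 1.13312
zinc→platinum→tin→zinc: 0.336 × 0.41 × 6.92 = 0.95330
Maximum is rhodium→lithium→zinc→rhodium at 1.1331; arbitrage exists.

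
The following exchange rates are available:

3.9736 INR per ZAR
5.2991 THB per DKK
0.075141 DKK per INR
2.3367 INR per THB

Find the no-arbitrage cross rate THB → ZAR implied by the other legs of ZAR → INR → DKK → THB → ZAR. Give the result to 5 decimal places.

0.63203

Known legs of the cycle: 3.9736 × 0.075141 × 5.2991 = 1.58220674903016
For no arbitrage the full-cycle product must be 1, so the missing rate is 1 / 1.58220674903016 ≈ 0.6320287.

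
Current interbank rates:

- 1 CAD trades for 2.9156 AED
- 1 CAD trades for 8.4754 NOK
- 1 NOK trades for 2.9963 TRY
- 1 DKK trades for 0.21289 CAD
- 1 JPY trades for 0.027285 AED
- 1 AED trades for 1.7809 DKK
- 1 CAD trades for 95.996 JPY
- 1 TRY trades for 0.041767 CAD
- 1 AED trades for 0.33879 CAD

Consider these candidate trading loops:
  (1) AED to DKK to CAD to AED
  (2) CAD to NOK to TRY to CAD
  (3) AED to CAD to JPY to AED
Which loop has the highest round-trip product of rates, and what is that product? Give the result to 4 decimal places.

(1) 1.7809 × 0.21289 × 2.9156 = 1.10541
(2) 8.4754 × 2.9963 × 0.041767 = 1.06067
(3) 0.33879 × 95.996 × 0.027285 = 0.88738
Highest is cycle (1) at 1.1054 (>1, arbitrage).

1.1054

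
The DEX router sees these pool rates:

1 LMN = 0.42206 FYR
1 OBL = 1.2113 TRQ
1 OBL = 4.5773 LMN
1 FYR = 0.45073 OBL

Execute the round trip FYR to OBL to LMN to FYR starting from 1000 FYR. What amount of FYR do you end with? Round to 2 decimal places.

870.76

1000 FYR × 0.45073 = 450.73 OBL
450.73 OBL × 4.5773 = 2063.126429 LMN
2063.126429 LMN × 0.42206 = 870.76314062374 FYR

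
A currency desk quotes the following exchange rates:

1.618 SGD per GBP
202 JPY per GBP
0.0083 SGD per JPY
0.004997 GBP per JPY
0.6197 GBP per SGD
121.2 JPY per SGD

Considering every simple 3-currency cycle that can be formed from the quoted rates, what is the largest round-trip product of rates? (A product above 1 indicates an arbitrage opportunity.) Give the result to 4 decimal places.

SGD→GBP→JPY→SGD: 0.6197 × 202 × 0.0083 = 1.03899
SGD→JPY→GBP→SGD: 121.2 × 0.004997 × 1.618 = 0.97992
Maximum is SGD→GBP→JPY→SGD at 1.0390; arbitrage exists.

1.0390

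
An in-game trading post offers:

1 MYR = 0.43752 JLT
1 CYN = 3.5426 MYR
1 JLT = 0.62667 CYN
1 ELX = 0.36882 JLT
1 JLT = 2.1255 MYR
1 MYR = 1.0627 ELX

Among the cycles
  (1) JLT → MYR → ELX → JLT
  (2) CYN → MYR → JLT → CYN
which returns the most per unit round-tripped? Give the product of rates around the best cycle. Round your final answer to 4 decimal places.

(1) 2.1255 × 1.0627 × 0.36882 = 0.83308
(2) 3.5426 × 0.43752 × 0.62667 = 0.97131
Highest is cycle (2) at 0.9713 (≤1, no arbitrage).

0.9713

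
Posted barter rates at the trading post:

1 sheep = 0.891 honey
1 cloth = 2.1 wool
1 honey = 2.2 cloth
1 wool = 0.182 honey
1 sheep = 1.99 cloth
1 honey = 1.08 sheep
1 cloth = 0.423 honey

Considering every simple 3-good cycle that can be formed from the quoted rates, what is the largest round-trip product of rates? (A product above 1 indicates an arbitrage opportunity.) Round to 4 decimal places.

0.9091

sheep→cloth→honey→sheep: 1.99 × 0.423 × 1.08 = 0.90911
wool→honey→cloth→wool: 0.182 × 2.2 × 2.1 = 0.84084
Maximum is sheep→cloth→honey→sheep at 0.9091; no arbitrage — every cycle loses value.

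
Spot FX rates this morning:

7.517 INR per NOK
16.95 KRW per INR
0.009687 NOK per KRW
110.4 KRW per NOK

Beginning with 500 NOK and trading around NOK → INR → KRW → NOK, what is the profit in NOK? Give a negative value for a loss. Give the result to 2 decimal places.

500 NOK × 7.517 = 3758.5 INR
3758.5 INR × 16.95 = 63706.575 KRW
63706.575 KRW × 0.009687 = 617.125592025 NOK
Net change: 617.125592025 − 500 = 117.125592025 NOK

117.13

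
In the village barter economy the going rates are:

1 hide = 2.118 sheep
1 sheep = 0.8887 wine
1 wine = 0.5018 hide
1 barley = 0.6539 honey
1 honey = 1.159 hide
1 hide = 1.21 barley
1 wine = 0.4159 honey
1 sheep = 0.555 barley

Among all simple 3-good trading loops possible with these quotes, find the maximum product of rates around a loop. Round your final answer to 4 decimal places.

sheep→wine→hide→sheep: 0.8887 × 0.5018 × 2.118 = 0.94452
honey→hide→barley→honey: 1.159 × 1.21 × 0.6539 = 0.91702
Maximum is sheep→wine→hide→sheep at 0.9445; no arbitrage — every cycle loses value.

0.9445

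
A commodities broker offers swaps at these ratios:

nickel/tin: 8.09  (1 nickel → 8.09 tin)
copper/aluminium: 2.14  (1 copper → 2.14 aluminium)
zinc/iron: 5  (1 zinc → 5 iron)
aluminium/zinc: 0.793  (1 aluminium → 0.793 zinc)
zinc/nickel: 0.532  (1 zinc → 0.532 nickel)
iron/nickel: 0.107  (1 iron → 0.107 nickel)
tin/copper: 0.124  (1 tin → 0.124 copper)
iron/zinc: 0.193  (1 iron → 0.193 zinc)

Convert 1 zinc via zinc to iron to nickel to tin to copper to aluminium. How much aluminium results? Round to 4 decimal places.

1 zinc × 5 = 5 iron
5 iron × 0.107 = 0.535 nickel
0.535 nickel × 8.09 = 4.32815 tin
4.32815 tin × 0.124 = 0.5366906 copper
0.5366906 copper × 2.14 = 1.148517884 aluminium

1.1485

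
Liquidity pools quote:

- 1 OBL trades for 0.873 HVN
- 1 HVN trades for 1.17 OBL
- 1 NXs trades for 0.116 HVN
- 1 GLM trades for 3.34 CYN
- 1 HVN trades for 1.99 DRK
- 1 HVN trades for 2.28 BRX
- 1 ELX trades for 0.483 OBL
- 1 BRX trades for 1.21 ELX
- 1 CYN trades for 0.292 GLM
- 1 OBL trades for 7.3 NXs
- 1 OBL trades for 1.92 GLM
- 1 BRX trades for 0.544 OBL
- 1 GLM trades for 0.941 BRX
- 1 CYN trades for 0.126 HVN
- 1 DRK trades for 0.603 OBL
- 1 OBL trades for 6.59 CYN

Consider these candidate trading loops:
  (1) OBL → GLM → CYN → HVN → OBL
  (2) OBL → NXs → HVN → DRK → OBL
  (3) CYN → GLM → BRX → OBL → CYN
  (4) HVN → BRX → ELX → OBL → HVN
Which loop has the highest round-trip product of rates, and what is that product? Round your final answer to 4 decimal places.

1.1633

(1) 1.92 × 3.34 × 0.126 × 1.17 = 0.94537
(2) 7.3 × 0.116 × 1.99 × 0.603 = 1.01613
(3) 0.292 × 0.941 × 0.544 × 6.59 = 0.98505
(4) 2.28 × 1.21 × 0.483 × 0.873 = 1.16327
Highest is cycle (4) at 1.1633 (>1, arbitrage).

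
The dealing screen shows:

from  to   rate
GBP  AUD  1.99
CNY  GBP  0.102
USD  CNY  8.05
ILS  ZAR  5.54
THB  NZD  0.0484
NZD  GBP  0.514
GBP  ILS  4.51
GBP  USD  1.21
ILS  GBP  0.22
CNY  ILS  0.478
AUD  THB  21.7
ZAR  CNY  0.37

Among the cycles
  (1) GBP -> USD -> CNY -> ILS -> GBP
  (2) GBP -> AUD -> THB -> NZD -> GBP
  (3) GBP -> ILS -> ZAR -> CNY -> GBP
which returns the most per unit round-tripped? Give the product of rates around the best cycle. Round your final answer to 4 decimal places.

(1) 1.21 × 8.05 × 0.478 × 0.22 = 1.02431
(2) 1.99 × 21.7 × 0.0484 × 0.514 = 1.07429
(3) 4.51 × 5.54 × 0.37 × 0.102 = 0.94295
Highest is cycle (2) at 1.0743 (>1, arbitrage).

1.0743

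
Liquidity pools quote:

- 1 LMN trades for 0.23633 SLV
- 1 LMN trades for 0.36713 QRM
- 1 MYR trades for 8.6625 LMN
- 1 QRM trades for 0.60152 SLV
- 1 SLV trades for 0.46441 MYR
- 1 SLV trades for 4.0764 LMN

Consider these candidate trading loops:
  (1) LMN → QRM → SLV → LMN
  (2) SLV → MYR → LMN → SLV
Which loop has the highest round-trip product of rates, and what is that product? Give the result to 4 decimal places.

(1) 0.36713 × 0.60152 × 4.0764 = 0.90022
(2) 0.46441 × 8.6625 × 0.23633 = 0.95074
Highest is cycle (2) at 0.9507 (≤1, no arbitrage).

0.9507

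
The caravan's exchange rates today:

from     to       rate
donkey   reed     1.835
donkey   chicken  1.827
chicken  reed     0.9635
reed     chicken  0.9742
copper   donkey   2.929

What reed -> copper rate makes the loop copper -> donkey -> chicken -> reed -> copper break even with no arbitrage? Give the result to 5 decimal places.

0.19395

Known legs of the cycle: 2.929 × 1.827 × 0.9635 = 5.1559611705
For no arbitrage the full-cycle product must be 1, so the missing rate is 1 / 5.1559611705 ≈ 0.1939503.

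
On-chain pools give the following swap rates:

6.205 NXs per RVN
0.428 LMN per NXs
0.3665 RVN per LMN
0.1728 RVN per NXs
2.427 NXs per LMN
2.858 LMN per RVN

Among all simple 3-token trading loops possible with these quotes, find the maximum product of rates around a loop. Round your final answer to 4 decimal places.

1.1986

RVN→LMN→NXs→RVN: 2.858 × 2.427 × 0.1728 = 1.19860
RVN→NXs→LMN→RVN: 6.205 × 0.428 × 0.3665 = 0.97333
Maximum is RVN→LMN→NXs→RVN at 1.1986; arbitrage exists.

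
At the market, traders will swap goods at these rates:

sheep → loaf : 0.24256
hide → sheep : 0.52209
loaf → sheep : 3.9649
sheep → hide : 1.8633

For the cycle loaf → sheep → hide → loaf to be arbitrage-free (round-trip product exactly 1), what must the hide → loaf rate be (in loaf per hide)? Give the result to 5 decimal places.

Known legs of the cycle: 3.9649 × 1.8633 = 7.38779817
For no arbitrage the full-cycle product must be 1, so the missing rate is 1 / 7.38779817 ≈ 0.1353583.

0.13536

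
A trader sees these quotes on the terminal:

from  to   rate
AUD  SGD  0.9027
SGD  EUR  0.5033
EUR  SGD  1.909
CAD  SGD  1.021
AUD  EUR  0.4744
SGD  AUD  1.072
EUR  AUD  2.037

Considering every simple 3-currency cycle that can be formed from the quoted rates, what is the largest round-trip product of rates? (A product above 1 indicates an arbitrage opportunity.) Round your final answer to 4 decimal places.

0.9708

EUR→SGD→AUD→EUR: 1.909 × 1.072 × 0.4744 = 0.97083
EUR→AUD→SGD→EUR: 2.037 × 0.9027 × 0.5033 = 0.92547
Maximum is EUR→SGD→AUD→EUR at 0.9708; no arbitrage — every cycle loses value.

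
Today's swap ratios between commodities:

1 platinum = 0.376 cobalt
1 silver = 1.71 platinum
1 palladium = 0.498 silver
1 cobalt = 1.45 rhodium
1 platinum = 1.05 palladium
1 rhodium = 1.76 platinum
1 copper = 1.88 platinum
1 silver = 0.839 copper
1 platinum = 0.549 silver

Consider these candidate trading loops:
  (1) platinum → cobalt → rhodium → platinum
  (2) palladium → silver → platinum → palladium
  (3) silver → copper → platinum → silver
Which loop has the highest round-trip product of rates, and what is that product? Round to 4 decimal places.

0.9596

(1) 0.376 × 1.45 × 1.76 = 0.95955
(2) 0.498 × 1.71 × 1.05 = 0.89416
(3) 0.839 × 1.88 × 0.549 = 0.86595
Highest is cycle (1) at 0.9596 (≤1, no arbitrage).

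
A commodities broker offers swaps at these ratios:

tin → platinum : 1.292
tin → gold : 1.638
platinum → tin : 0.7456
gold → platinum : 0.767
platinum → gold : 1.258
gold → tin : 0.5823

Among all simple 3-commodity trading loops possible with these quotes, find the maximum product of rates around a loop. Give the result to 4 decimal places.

0.9464

tin→platinum→gold→tin: 1.292 × 1.258 × 0.5823 = 0.94643
tin→gold→platinum→tin: 1.638 × 0.767 × 0.7456 = 0.93673
Maximum is tin→platinum→gold→tin at 0.9464; no arbitrage — every cycle loses value.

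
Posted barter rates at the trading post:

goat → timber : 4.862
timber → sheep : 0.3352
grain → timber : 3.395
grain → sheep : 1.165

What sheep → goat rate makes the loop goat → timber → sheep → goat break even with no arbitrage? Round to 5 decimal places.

Known legs of the cycle: 4.862 × 0.3352 = 1.6297424
For no arbitrage the full-cycle product must be 1, so the missing rate is 1 / 1.6297424 ≈ 0.6135939.

0.61359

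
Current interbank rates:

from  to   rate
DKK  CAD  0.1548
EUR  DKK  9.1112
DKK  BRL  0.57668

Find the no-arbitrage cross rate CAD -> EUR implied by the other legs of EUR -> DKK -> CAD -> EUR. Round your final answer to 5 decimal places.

0.70901

Known legs of the cycle: 9.1112 × 0.1548 = 1.41041376
For no arbitrage the full-cycle product must be 1, so the missing rate is 1 / 1.41041376 ≈ 0.7090118.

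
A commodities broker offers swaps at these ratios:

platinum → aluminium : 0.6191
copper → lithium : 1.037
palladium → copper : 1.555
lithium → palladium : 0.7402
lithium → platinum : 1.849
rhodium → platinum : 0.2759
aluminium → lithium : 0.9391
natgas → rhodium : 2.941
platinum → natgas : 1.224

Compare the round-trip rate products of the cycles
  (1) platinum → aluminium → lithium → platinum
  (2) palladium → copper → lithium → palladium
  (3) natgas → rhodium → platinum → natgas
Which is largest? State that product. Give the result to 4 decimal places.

(1) 0.6191 × 0.9391 × 1.849 = 1.07500
(2) 1.555 × 1.037 × 0.7402 = 1.19360
(3) 2.941 × 0.2759 × 1.224 = 0.99318
Highest is cycle (2) at 1.1936 (>1, arbitrage).

1.1936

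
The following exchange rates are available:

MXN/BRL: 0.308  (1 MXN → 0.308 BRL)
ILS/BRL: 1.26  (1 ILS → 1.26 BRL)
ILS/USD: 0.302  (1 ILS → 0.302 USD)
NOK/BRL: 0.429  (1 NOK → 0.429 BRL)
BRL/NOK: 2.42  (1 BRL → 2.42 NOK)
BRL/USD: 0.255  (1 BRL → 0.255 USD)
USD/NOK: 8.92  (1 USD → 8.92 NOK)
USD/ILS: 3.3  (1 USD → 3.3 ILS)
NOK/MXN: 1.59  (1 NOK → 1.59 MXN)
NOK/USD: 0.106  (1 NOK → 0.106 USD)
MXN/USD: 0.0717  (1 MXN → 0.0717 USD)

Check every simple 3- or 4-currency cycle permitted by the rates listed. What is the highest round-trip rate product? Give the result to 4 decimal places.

1.1851

BRL→NOK→MXN→BRL: 2.42 × 1.59 × 0.308 = 1.18512
BRL→USD→NOK→MXN→BRL: 0.255 × 8.92 × 1.59 × 0.308 = 1.11392
BRL→NOK→USD→ILS→BRL: 2.42 × 0.106 × 3.3 × 1.26 = 1.06661
BRL→USD→ILS→BRL: 0.255 × 3.3 × 1.26 = 1.06029
NOK→MXN→USD→NOK: 1.59 × 0.0717 × 8.92 = 1.01691
BRL→USD→NOK→BRL: 0.255 × 8.92 × 0.429 = 0.97580
Maximum is BRL→NOK→MXN→BRL at 1.1851; arbitrage exists.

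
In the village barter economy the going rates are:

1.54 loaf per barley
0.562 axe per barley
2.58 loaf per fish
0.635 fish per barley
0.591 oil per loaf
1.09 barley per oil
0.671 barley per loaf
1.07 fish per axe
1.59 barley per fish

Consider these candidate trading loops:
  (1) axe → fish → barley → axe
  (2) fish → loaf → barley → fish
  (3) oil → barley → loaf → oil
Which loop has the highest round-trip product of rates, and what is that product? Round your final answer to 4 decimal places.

1.0993

(1) 1.07 × 1.59 × 0.562 = 0.95613
(2) 2.58 × 0.671 × 0.635 = 1.09930
(3) 1.09 × 1.54 × 0.591 = 0.99205
Highest is cycle (2) at 1.0993 (>1, arbitrage).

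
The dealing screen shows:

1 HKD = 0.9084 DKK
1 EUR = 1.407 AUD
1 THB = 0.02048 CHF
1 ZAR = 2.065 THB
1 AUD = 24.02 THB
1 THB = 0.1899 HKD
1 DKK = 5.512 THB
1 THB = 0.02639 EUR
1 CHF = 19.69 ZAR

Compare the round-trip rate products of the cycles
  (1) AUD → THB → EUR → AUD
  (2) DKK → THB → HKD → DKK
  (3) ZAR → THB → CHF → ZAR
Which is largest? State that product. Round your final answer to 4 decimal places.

(1) 24.02 × 0.02639 × 1.407 = 0.89188
(2) 5.512 × 0.1899 × 0.9084 = 0.95085
(3) 2.065 × 0.02048 × 19.69 = 0.83271
Highest is cycle (2) at 0.9508 (≤1, no arbitrage).

0.9508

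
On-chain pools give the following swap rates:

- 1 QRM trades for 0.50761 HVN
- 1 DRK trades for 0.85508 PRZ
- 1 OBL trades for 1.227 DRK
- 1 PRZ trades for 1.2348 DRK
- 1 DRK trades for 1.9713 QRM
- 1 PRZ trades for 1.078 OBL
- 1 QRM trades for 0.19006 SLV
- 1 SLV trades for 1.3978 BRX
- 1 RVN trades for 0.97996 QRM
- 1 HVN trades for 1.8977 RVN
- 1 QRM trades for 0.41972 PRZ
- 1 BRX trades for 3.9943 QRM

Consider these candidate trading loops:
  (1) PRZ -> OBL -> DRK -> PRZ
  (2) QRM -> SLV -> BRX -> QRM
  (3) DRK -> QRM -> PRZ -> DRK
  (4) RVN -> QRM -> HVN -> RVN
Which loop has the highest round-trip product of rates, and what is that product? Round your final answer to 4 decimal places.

(1) 1.078 × 1.227 × 0.85508 = 1.13102
(2) 0.19006 × 1.3978 × 3.9943 = 1.06115
(3) 1.9713 × 0.41972 × 1.2348 = 1.02167
(4) 0.97996 × 0.50761 × 1.8977 = 0.94399
Highest is cycle (1) at 1.1310 (>1, arbitrage).

1.1310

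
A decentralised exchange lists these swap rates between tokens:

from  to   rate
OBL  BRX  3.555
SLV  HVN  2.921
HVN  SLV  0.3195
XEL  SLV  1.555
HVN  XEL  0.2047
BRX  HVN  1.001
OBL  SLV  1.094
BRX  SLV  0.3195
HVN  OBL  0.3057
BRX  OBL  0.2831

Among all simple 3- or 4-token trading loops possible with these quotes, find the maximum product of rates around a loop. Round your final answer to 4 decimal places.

1.0879

OBL→BRX→HVN→OBL: 3.555 × 1.001 × 0.3057 = 1.08785
OBL→BRX→SLV→HVN→OBL: 3.555 × 0.3195 × 2.921 × 0.3057 = 1.01423
OBL→SLV→HVN→OBL: 1.094 × 2.921 × 0.3057 = 0.97689
SLV→HVN→XEL→SLV: 2.921 × 0.2047 × 1.555 = 0.92978
Maximum is OBL→BRX→HVN→OBL at 1.0879; arbitrage exists.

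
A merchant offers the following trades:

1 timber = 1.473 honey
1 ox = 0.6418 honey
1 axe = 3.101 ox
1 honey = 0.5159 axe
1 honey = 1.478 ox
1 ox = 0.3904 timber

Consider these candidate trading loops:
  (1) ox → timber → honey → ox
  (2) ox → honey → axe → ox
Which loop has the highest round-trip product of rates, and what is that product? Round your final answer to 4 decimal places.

1.0268

(1) 0.3904 × 1.473 × 1.478 = 0.84994
(2) 0.6418 × 0.5159 × 3.101 = 1.02676
Highest is cycle (2) at 1.0268 (>1, arbitrage).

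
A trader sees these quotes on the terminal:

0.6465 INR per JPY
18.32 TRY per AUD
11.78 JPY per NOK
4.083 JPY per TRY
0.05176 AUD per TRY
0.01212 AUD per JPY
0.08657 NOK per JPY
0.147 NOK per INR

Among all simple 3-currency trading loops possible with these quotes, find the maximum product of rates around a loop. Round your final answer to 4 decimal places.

1.1195

INR→NOK→JPY→INR: 0.147 × 11.78 × 0.6465 = 1.11952
TRY→JPY→AUD→TRY: 4.083 × 0.01212 × 18.32 = 0.90658
Maximum is INR→NOK→JPY→INR at 1.1195; arbitrage exists.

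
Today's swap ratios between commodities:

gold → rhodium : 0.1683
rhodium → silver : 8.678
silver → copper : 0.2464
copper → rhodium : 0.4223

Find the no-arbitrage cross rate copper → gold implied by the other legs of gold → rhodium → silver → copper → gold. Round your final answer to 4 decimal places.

Known legs of the cycle: 0.1683 × 8.678 × 0.2464 = 0.35986902336
For no arbitrage the full-cycle product must be 1, so the missing rate is 1 / 0.35986902336 ≈ 2.778789.

2.7788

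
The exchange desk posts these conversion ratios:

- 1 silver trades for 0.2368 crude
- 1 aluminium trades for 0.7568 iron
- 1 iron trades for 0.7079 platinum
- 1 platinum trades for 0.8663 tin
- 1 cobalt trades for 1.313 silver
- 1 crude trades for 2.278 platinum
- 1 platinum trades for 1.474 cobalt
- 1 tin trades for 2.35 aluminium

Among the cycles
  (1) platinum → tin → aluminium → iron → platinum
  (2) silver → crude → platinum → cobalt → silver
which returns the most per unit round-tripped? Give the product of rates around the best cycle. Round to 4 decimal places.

(1) 0.8663 × 2.35 × 0.7568 × 0.7079 = 1.09066
(2) 0.2368 × 2.278 × 1.474 × 1.313 = 1.04399
Highest is cycle (1) at 1.0907 (>1, arbitrage).

1.0907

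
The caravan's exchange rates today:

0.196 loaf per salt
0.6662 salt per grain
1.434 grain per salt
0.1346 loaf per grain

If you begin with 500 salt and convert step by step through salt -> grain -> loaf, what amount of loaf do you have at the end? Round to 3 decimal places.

96.508

500 salt × 1.434 = 717 grain
717 grain × 0.1346 = 96.5082 loaf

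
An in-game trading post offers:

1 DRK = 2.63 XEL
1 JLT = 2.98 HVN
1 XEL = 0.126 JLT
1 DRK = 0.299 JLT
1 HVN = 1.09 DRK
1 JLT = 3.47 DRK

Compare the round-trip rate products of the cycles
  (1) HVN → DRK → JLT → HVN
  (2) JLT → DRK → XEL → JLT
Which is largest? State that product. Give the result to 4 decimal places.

1.1499

(1) 1.09 × 0.299 × 2.98 = 0.97121
(2) 3.47 × 2.63 × 0.126 = 1.14989
Highest is cycle (2) at 1.1499 (>1, arbitrage).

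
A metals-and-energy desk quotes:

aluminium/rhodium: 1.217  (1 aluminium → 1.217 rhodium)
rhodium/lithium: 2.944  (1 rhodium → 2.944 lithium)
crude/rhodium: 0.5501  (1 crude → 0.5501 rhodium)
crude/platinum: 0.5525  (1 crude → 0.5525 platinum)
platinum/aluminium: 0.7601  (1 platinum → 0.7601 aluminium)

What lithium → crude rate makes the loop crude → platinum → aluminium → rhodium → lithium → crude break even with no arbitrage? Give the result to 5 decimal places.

Known legs of the cycle: 0.5525 × 0.7601 × 1.217 × 2.944 = 1.504635827552
For no arbitrage the full-cycle product must be 1, so the missing rate is 1 / 1.504635827552 ≈ 0.6646126.

0.66461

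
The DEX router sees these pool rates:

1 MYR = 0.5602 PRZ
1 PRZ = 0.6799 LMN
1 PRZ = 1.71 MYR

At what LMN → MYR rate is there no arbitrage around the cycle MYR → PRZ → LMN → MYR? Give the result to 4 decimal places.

2.6255

Known legs of the cycle: 0.5602 × 0.6799 = 0.38087998
For no arbitrage the full-cycle product must be 1, so the missing rate is 1 / 0.38087998 ≈ 2.625499.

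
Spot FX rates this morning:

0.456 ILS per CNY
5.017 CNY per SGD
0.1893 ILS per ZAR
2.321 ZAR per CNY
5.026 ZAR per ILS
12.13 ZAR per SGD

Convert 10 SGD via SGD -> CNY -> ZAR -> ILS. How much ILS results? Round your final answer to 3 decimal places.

10 SGD × 5.017 = 50.17 CNY
50.17 CNY × 2.321 = 116.44457 ZAR
116.44457 ZAR × 0.1893 = 22.042957101 ILS

22.043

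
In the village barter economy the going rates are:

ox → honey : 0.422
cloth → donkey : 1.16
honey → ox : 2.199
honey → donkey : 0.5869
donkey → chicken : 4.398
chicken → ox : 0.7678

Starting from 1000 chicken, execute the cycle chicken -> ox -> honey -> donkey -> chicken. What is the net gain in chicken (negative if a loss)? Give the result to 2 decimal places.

1000 chicken × 0.7678 = 767.8 ox
767.8 ox × 0.422 = 324.0116 honey
324.0116 honey × 0.5869 = 190.16240804 donkey
190.16240804 donkey × 4.398 = 836.33427055992 chicken
Net change: 836.33427055992 − 1000 = -163.66572944008 chicken

-163.67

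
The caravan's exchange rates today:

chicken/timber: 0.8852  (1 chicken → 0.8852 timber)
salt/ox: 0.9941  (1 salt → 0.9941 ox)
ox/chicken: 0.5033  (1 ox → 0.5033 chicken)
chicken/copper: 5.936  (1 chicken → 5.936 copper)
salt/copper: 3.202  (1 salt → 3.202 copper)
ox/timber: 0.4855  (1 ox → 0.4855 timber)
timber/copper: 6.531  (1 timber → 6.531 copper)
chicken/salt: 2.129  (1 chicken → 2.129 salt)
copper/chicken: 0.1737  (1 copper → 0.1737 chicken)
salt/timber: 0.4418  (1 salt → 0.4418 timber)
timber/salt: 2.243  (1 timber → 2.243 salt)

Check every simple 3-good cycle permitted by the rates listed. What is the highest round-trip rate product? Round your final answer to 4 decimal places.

copper→chicken→salt→copper: 0.1737 × 2.129 × 3.202 = 1.18412
salt→ox→timber→salt: 0.9941 × 0.4855 × 2.243 = 1.08255
salt→ox→chicken→salt: 0.9941 × 0.5033 × 2.129 = 1.06520
copper→chicken→timber→copper: 0.1737 × 0.8852 × 6.531 = 1.00420
Maximum is copper→chicken→salt→copper at 1.1841; arbitrage exists.

1.1841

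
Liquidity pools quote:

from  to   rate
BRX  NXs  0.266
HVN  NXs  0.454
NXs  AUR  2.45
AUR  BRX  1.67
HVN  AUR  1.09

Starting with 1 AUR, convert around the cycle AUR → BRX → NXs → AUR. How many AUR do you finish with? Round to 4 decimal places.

1.0883

1 AUR × 1.67 = 1.67 BRX
1.67 BRX × 0.266 = 0.44422 NXs
0.44422 NXs × 2.45 = 1.088339 AUR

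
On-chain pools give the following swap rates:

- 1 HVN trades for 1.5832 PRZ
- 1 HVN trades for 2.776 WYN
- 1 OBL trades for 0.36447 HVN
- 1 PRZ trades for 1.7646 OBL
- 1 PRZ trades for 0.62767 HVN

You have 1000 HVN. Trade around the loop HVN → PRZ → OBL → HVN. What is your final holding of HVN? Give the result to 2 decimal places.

1000 HVN × 1.5832 = 1583.2 PRZ
1583.2 PRZ × 1.7646 = 2793.71472 OBL
2793.71472 OBL × 0.36447 = 1018.2252039984 HVN

1018.23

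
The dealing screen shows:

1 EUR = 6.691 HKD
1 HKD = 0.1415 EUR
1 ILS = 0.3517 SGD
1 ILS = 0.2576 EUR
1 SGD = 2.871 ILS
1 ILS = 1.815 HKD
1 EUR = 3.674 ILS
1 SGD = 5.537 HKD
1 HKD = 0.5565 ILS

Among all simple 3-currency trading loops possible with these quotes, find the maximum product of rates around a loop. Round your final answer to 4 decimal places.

SGD→HKD→ILS→SGD: 5.537 × 0.5565 × 0.3517 = 1.08371
EUR→HKD→ILS→EUR: 6.691 × 0.5565 × 0.2576 = 0.95918
EUR→ILS→HKD→EUR: 3.674 × 1.815 × 0.1415 = 0.94357
Maximum is SGD→HKD→ILS→SGD at 1.0837; arbitrage exists.

1.0837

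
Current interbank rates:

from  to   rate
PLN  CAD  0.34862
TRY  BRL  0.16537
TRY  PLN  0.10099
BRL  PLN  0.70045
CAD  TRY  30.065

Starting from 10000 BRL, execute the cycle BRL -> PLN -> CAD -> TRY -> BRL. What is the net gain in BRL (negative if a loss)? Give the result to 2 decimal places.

2140.80

10000 BRL × 0.70045 = 7004.5 PLN
7004.5 PLN × 0.34862 = 2441.90879 CAD
2441.90879 CAD × 30.065 = 73415.98777135 TRY
73415.98777135 TRY × 0.16537 = 12140.8018977481495 BRL
Net change: 12140.8018977481495 − 10000 = 2140.8018977481495 BRL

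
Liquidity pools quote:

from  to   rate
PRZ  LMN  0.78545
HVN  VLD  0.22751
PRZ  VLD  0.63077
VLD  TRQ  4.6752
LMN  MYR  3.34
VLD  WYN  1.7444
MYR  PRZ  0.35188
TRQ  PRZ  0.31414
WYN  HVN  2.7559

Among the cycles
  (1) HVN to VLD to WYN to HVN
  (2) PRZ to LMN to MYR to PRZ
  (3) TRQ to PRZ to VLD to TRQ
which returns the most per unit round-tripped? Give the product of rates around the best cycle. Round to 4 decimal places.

(1) 0.22751 × 1.7444 × 2.7559 = 1.09373
(2) 0.78545 × 3.34 × 0.35188 = 0.92312
(3) 0.31414 × 0.63077 × 4.6752 = 0.92639
Highest is cycle (1) at 1.0937 (>1, arbitrage).

1.0937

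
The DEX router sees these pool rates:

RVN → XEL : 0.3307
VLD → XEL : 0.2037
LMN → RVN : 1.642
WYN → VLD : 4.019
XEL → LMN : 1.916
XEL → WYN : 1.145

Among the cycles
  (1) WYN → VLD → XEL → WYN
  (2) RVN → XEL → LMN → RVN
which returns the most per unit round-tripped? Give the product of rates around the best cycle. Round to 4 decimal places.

(1) 4.019 × 0.2037 × 1.145 = 0.93738
(2) 0.3307 × 1.916 × 1.642 = 1.04041
Highest is cycle (2) at 1.0404 (>1, arbitrage).

1.0404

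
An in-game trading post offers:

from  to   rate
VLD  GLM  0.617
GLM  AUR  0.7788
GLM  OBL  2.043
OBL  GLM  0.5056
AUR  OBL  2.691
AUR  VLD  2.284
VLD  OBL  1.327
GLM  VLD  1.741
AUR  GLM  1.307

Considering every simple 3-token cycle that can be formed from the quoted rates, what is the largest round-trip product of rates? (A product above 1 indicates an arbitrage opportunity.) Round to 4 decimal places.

OBL→GLM→VLD→OBL: 0.5056 × 1.741 × 1.327 = 1.16809
AUR→VLD→GLM→AUR: 2.284 × 0.617 × 0.7788 = 1.09751
AUR→OBL→GLM→AUR: 2.691 × 0.5056 × 0.7788 = 1.05961
Maximum is OBL→GLM→VLD→OBL at 1.1681; arbitrage exists.

1.1681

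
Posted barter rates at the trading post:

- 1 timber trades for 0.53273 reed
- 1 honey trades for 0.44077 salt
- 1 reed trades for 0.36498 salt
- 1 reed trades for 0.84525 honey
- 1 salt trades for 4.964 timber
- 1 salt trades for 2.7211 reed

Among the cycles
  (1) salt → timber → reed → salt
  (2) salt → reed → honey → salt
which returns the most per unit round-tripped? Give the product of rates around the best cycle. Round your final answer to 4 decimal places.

(1) 4.964 × 0.53273 × 0.36498 = 0.96518
(2) 2.7211 × 0.84525 × 0.44077 = 1.01378
Highest is cycle (2) at 1.0138 (>1, arbitrage).

1.0138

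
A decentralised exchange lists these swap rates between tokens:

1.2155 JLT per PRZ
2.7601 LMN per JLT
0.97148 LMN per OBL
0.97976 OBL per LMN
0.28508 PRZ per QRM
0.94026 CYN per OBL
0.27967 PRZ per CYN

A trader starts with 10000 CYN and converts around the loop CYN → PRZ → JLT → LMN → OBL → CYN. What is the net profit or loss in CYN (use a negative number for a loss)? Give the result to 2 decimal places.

-1356.43

10000 CYN × 0.27967 = 2796.7 PRZ
2796.7 PRZ × 1.2155 = 3399.38885 JLT
3399.38885 JLT × 2.7601 = 9382.653164885 LMN
9382.653164885 LMN × 0.97976 = 9192.7482648277276 OBL
9192.7482648277276 OBL × 0.94026 = 8643.573483486919153176 CYN
Net change: 8643.573483486919153176 − 10000 = -1356.426516513080846824 CYN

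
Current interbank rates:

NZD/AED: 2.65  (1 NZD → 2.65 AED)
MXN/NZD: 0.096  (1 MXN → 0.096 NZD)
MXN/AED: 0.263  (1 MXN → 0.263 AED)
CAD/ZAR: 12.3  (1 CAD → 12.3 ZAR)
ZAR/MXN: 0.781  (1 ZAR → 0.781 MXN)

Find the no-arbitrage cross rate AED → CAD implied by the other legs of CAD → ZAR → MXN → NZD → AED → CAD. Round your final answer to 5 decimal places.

Known legs of the cycle: 12.3 × 0.781 × 0.096 × 2.65 = 2.44384272
For no arbitrage the full-cycle product must be 1, so the missing rate is 1 / 2.44384272 ≈ 0.4091916.

0.40919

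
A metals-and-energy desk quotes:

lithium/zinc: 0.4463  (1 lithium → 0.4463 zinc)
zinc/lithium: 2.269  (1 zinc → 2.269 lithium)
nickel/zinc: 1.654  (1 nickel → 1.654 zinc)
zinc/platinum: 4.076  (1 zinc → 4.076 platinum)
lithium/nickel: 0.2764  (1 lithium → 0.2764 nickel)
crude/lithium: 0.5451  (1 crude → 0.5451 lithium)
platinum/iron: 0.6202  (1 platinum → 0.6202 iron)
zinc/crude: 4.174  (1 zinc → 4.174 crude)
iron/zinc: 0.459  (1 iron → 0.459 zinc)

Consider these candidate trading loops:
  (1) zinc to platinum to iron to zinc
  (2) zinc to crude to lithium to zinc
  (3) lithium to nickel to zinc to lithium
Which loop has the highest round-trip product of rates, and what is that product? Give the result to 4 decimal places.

(1) 4.076 × 0.6202 × 0.459 = 1.16032
(2) 4.174 × 0.5451 × 0.4463 = 1.01544
(3) 0.2764 × 1.654 × 2.269 = 1.03731
Highest is cycle (1) at 1.1603 (>1, arbitrage).

1.1603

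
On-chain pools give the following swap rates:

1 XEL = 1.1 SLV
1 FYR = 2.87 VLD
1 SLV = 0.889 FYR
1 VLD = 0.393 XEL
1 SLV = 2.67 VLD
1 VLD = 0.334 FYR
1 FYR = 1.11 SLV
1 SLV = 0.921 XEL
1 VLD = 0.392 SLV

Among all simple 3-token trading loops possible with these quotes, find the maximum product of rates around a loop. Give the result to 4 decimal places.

1.1542

SLV→VLD→XEL→SLV: 2.67 × 0.393 × 1.1 = 1.15424
FYR→VLD→SLV→FYR: 2.87 × 0.392 × 0.889 = 1.00016
FYR→SLV→VLD→FYR: 1.11 × 2.67 × 0.334 = 0.98988
Maximum is SLV→VLD→XEL→SLV at 1.1542; arbitrage exists.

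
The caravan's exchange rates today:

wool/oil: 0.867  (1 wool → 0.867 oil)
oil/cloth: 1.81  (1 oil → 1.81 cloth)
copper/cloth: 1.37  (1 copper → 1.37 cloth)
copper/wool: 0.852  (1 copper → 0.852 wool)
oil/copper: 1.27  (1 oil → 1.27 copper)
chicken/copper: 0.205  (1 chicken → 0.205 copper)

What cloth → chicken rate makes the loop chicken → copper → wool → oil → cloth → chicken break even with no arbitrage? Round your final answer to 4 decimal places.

3.6485

Known legs of the cycle: 0.205 × 0.852 × 0.867 × 1.81 = 0.2740886982
For no arbitrage the full-cycle product must be 1, so the missing rate is 1 / 0.2740886982 ≈ 3.648454.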